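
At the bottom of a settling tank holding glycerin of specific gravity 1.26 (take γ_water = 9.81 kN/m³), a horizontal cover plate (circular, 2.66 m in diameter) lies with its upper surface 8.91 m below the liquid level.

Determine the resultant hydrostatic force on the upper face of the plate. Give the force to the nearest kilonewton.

γ = 1.26 × 9.81 = 12.3606 kN/m³.
The plate is horizontal, so pressure is uniform at p = γ·h = 12.3606 × 8.91 = 110.133 kN/m².
A = π(1.33)² = 5.55716 m².
F = p·A = 110.133 × 5.55716 = 612.027 kN.

F ≈ 612 kN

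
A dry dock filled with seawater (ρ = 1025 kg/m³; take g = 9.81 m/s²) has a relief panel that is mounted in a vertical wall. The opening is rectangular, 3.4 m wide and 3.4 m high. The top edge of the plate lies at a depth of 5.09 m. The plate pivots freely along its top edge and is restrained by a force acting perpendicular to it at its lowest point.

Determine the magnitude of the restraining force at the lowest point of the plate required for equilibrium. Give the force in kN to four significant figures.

γ = ρg = 1025 × 9.81 / 1000 = 10.05525 kN/m³.
The centroid lies 3.4/2 = 1.7 m below the top edge, so the centroid depth is h_c = 5.09 + 1.7 = 6.79 m.
A = 3.4 × 3.4 = 11.56 m².
Resultant F = γ·h_c·A = 10.05525 × 6.79 × 11.56 = 789.261 kN.
I_c = b·h³/12 = 3.4 × 3.4³/12 = 11.1361 m⁴.
Centre of pressure: y_p = y_c + I_c/(y_c·A) = 6.79 + 11.1361/(6.79 × 11.56) = 6.79 + 0.141875 = 6.93187 m along the plane.
The resultant acts 1.7 + 0.141875 = 1.84187 m (along the plate) below the hinge at the top edge, so the moment about the hinge is M = F × 1.84187 = 789.261 × 1.84187 = 1453.72 kN·m.
A normal force at the bottom, 3.4 m from the hinge, must supply this moment: P = 1453.72/3.4 = 427.565 kN.

P ≈ 427.6 kN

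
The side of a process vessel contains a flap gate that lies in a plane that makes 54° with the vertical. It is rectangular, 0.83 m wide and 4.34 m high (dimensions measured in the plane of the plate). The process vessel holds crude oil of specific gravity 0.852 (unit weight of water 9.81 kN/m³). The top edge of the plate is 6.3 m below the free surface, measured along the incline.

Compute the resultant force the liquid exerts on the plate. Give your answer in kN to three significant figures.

F ≈ 150 kN

γ = 0.852 × 9.81 = 8.35812 kN/m³.
The plate makes 54° with the vertical, i.e. θ = 90° − 54° = 36° to the horizontal. Measuring y along the incline from the free-surface line, vertical depth h = y·sinθ with sinθ = 0.587785.
The centroid lies 4.34/2 = 2.17 m below the top edge, so y_c = 6.3 + 2.17 = 8.47 m and h_c = 8.47 × 0.587785 = 4.97854 m.
A = 0.83 × 4.34 = 3.6022 m².
Resultant F = γ·h_c·A = 8.35812 × 4.97854 × 3.6022 = 149.892 kN.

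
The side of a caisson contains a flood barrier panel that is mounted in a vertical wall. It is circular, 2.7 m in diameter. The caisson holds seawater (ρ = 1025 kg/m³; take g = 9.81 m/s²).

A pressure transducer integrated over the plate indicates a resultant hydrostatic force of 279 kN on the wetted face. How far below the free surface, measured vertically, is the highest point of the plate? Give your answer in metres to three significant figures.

γ = ρg = 1025 × 9.81 / 1000 = 10.05525 kN/m³.
A = π(1.35)² = 5.72555 m².
From F = γ·h_c·A, the centroid depth is h_c = 279/(10.05525 × 5.72555) = 4.84612 m.
The centroid is at the centre, 1.35 m below the top of the plate, so the highest point sits at h_top = 4.84612 − 1.35 = 3.49612 m below the surface.

d_top ≈ 3.50 m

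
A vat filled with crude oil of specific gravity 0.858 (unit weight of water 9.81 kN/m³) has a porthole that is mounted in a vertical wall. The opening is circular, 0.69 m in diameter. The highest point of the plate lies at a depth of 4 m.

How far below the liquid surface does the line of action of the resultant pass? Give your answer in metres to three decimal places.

γ = 0.858 × 9.81 = 8.41698 kN/m³.
The centroid is at the centre, 0.345 m below the top of the plate, so the centroid depth is h_c = 4 + 0.345 = 4.345 m.
A = π(0.345)² = 0.373928 m².
Resultant F = γ·h_c·A = 8.41698 × 4.345 × 0.373928 = 13.6752 kN.
I_c = πr⁴/4 = π × 0.345⁴/4 = 0.0111267 m⁴.
Centre of pressure: y_p = y_c + I_c/(y_c·A) = 4.345 + 0.0111267/(4.345 × 0.373928) = 4.345 + 0.00684839 = 4.35185 m along the plane.

h_p = 4.352 m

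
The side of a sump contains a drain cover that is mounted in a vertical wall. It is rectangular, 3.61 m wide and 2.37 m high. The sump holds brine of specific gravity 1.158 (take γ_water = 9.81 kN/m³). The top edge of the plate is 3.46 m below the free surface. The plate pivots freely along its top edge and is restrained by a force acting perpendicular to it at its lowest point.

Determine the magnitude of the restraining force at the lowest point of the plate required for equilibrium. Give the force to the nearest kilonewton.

γ = 1.158 × 9.81 = 11.35998 kN/m³.
The centroid lies 2.37/2 = 1.185 m below the top edge, so the centroid depth is h_c = 3.46 + 1.185 = 4.645 m.
A = 3.61 × 2.37 = 8.5557 m².
Resultant F = γ·h_c·A = 11.35998 × 4.645 × 8.5557 = 451.46 kN.
I_c = b·h³/12 = 3.61 × 2.37³/12 = 4.00471 m⁴.
Centre of pressure: y_p = y_c + I_c/(y_c·A) = 4.645 + 4.00471/(4.645 × 8.5557) = 4.645 + 0.10077 = 4.74577 m along the plane.
The resultant acts 1.185 + 0.10077 = 1.28577 m (along the plate) below the hinge at the top edge, so the moment about the hinge is M = F × 1.28577 = 451.46 × 1.28577 = 580.474 kN·m.
A normal force at the bottom, 2.37 m from the hinge, must supply this moment: P = 580.474/2.37 = 244.926 kN.

P ≈ 245 kN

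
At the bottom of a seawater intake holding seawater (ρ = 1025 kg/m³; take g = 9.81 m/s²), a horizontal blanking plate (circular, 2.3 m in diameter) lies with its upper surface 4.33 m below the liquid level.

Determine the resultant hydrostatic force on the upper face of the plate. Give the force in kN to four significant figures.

γ = ρg = 1025 × 9.81 / 1000 = 10.05525 kN/m³.
The plate is horizontal, so pressure is uniform at p = γ·h = 10.05525 × 4.33 = 43.5392 kN/m².
A = π(1.15)² = 4.15476 m².
F = p·A = 43.5392 × 4.15476 = 180.895 kN.

F ≈ 180.9 kN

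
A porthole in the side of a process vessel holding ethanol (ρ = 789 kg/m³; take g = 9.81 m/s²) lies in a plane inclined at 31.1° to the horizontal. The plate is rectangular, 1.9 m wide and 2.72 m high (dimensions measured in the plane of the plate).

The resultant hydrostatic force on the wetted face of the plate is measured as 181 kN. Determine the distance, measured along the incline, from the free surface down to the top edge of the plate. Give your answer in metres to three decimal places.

y_top ≈ 7.400 m

γ = ρg = 789 × 9.81 / 1000 = 7.74009 kN/m³.
A = 1.9 × 2.72 = 5.168 m².
From F = γ·h_c·A, the centroid depth is h_c = 181/(7.74009 × 5.168) = 4.52491 m.
Let θ = 31.1° be the plate's angle to the horizontal; measure y along the incline from where the plane meets the free surface. Vertical depth h = y·sinθ with sinθ = 0.516533.
Along the incline, y_c = h_c/sinθ = 4.52491/0.516533 = 8.76016 m.
The centroid lies 2.72/2 = 1.36 m below the top edge, so the top edge sits at y_top = 8.76016 − 1.36 = 7.40016 m along the incline.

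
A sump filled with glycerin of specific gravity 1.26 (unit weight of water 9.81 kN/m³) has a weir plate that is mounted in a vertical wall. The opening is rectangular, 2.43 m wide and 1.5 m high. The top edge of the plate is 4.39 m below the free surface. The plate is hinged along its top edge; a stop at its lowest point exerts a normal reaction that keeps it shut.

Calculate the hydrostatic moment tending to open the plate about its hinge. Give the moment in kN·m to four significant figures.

M ≈ 182.1 kN·m

γ = 1.26 × 9.81 = 12.3606 kN/m³.
The centroid lies 1.5/2 = 0.75 m below the top edge, so the centroid depth is h_c = 4.39 + 0.75 = 5.14 m.
A = 2.43 × 1.5 = 3.645 m².
Resultant F = γ·h_c·A = 12.3606 × 5.14 × 3.645 = 231.58 kN.
I_c = b·h³/12 = 2.43 × 1.5³/12 = 0.683438 m⁴.
Centre of pressure: y_p = y_c + I_c/(y_c·A) = 5.14 + 0.683438/(5.14 × 3.645) = 5.14 + 0.0364786 = 5.17648 m along the plane.
The resultant acts 0.75 + 0.0364786 = 0.786479 m (along the plate) below the hinge at the top edge, so the moment about the hinge is M = F × 0.786479 = 231.58 × 0.786479 = 182.133 kN·m.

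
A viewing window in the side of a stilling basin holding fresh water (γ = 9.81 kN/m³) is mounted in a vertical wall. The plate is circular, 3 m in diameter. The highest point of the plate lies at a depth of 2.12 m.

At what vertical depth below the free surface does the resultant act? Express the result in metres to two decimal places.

γ = 9.81 kN/m³.
The centroid is at the centre, 1.5 m below the top of the plate, so the centroid depth is h_c = 2.12 + 1.5 = 3.62 m.
A = π(1.5)² = 7.06858 m².
Resultant F = γ·h_c·A = 9.81 × 3.62 × 7.06858 = 251.021 kN.
I_c = πr⁴/4 = π × 1.5⁴/4 = 3.97608 m⁴.
Centre of pressure: y_p = y_c + I_c/(y_c·A) = 3.62 + 3.97608/(3.62 × 7.06858) = 3.62 + 0.155387 = 3.77539 m along the plane.

h_p = 3.78 m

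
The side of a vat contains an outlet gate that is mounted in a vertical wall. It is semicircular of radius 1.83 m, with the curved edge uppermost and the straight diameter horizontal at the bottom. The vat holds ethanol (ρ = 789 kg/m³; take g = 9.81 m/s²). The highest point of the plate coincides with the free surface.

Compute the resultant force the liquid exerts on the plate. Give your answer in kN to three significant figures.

F ≈ 42.9 kN

γ = ρg = 789 × 9.81 / 1000 = 7.74009 kN/m³.
The centroid lies 4r/(3π) = 0.776676 m above the diameter, so r − 4r/(3π) = 1.83 − 0.776676 = 1.05332 m below the topmost point, so the centroid depth is h_c = 1.05332 m.
A = πr²/2 = π × 1.83²/2 = 5.26044 m².
Resultant F = γ·h_c·A = 7.74009 × 1.05332 × 5.26044 = 42.8873 kN.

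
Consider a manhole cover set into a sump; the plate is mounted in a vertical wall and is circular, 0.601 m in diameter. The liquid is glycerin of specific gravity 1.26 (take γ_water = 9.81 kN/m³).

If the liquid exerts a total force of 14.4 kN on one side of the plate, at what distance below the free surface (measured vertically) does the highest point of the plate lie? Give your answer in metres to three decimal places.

d_top ≈ 3.806 m

γ = 1.26 × 9.81 = 12.3606 kN/m³.
A = π(0.3005)² = 0.283687 m².
From F = γ·h_c·A, the centroid depth is h_c = 14.4/(12.3606 × 0.283687) = 4.10661 m.
The centroid is at the centre, 0.3005 m below the top of the plate, so the highest point sits at h_top = 4.10661 − 0.3005 = 3.80611 m below the surface.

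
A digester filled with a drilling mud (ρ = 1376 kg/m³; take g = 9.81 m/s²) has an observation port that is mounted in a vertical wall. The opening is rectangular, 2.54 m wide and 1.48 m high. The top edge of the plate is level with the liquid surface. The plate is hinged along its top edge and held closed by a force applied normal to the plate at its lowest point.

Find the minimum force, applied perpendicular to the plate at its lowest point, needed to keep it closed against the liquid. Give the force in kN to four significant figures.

γ = ρg = 1376 × 9.81 / 1000 = 13.49856 kN/m³.
The centroid lies 1.48/2 = 0.74 m below the top edge, so the centroid depth is h_c = 0.74 m.
A = 2.54 × 1.48 = 3.7592 m².
Resultant F = γ·h_c·A = 13.49856 × 0.74 × 3.7592 = 37.5504 kN.
I_c = b·h³/12 = 2.54 × 1.48³/12 = 0.686179 m⁴.
Centre of pressure: y_p = y_c + I_c/(y_c·A) = 0.74 + 0.686179/(0.74 × 3.7592) = 0.74 + 0.246667 = 0.986667 m along the plane.
The resultant acts 0.74 + 0.246667 = 0.986667 m (along the plate) below the hinge at the top edge, so the moment about the hinge is M = F × 0.986667 = 37.5504 × 0.986667 = 37.0497 kN·m.
A normal force at the bottom, 1.48 m from the hinge, must supply this moment: P = 37.0497/1.48 = 25.0336 kN.

P ≈ 25.03 kN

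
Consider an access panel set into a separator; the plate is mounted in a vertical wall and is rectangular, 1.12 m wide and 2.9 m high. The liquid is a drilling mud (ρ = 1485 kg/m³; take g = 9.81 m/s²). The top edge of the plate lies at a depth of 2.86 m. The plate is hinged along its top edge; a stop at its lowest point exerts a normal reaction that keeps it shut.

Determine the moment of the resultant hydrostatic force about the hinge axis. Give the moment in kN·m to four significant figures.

γ = ρg = 1485 × 9.81 / 1000 = 14.56785 kN/m³.
The centroid lies 2.9/2 = 1.45 m below the top edge, so the centroid depth is h_c = 2.86 + 1.45 = 4.31 m.
A = 1.12 × 2.9 = 3.248 m².
Resultant F = γ·h_c·A = 14.56785 × 4.31 × 3.248 = 203.934 kN.
I_c = b·h³/12 = 1.12 × 2.9³/12 = 2.27631 m⁴.
Centre of pressure: y_p = y_c + I_c/(y_c·A) = 4.31 + 2.27631/(4.31 × 3.248) = 4.31 + 0.162607 = 4.47261 m along the plane.
The resultant acts 1.45 + 0.162607 = 1.61261 m (along the plate) below the hinge at the top edge, so the moment about the hinge is M = F × 1.61261 = 203.934 × 1.61261 = 328.866 kN·m.

M ≈ 328.9 kN·m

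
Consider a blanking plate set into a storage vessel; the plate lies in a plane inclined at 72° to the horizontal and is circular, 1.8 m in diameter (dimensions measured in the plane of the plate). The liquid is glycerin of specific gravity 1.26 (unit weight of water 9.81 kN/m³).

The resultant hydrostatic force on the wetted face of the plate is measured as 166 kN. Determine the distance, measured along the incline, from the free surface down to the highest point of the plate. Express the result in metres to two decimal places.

γ = 1.26 × 9.81 = 12.3606 kN/m³.
A = π(0.9)² = 2.54469 m².
From F = γ·h_c·A, the centroid depth is h_c = 166/(12.3606 × 2.54469) = 5.27757 m.
Let θ = 72° be the plate's angle to the horizontal; measure y along the incline from where the plane meets the free surface. Vertical depth h = y·sinθ with sinθ = 0.951057.
Along the incline, y_c = h_c/sinθ = 5.27757/0.951057 = 5.54916 m.
The centroid is at the centre, 0.9 m below the top of the plate, so the highest point sits at y_top = 5.54916 − 0.9 = 4.64916 m along the incline.

y_top ≈ 4.65 m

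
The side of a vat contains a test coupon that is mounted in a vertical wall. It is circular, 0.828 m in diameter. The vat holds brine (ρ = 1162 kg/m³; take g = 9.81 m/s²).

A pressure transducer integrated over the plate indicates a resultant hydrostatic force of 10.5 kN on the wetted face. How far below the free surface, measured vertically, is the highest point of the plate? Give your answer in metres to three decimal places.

γ = ρg = 1162 × 9.81 / 1000 = 11.39922 kN/m³.
A = π(0.414)² = 0.538456 m².
From F = γ·h_c·A, the centroid depth is h_c = 10.5/(11.39922 × 0.538456) = 1.71066 m.
The centroid is at the centre, 0.414 m below the top of the plate, so the highest point sits at h_top = 1.71066 − 0.414 = 1.29666 m below the surface.

d_top ≈ 1.297 m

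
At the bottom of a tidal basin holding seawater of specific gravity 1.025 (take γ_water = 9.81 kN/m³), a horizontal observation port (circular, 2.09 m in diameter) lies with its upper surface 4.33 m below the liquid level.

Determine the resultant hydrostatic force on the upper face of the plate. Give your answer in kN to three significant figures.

γ = 1.025 × 9.81 = 10.05525 kN/m³.
The plate is horizontal, so pressure is uniform at p = γ·h = 10.05525 × 4.33 = 43.5392 kN/m².
A = π(1.045)² = 3.4307 m².
F = p·A = 43.5392 × 3.4307 = 149.37 kN.

F ≈ 149 kN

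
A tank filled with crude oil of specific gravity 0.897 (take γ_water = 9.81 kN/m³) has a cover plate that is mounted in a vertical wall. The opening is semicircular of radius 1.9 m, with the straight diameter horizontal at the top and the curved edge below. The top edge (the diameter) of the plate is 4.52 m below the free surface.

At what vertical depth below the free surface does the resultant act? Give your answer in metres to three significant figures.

h_p = 5.37 m

γ = 0.897 × 9.81 = 8.79957 kN/m³.
The centroid of a semicircle lies 4r/(3π) = 0.806385 m from the diameter, here below the top edge, so the centroid depth is h_c = 4.52 + 0.806385 = 5.32638 m.
A = πr²/2 = π × 1.9²/2 = 5.67057 m².
Resultant F = γ·h_c·A = 8.79957 × 5.32638 × 5.67057 = 265.779 kN.
I_c = (π/8 − 8/(9π))·r⁴ = 0.109757 × 1.9⁴ = 1.43036 m⁴.
Centre of pressure: y_p = y_c + I_c/(y_c·A) = 5.32638 + 1.43036/(5.32638 × 5.67057) = 5.32638 + 0.0473573 = 5.37374 m along the plane.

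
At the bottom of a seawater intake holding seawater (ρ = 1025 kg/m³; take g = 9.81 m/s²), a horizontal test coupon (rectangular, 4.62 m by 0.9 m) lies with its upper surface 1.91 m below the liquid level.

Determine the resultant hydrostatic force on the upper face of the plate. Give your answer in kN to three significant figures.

F ≈ 79.9 kN

γ = ρg = 1025 × 9.81 / 1000 = 10.05525 kN/m³.
The plate is horizontal, so pressure is uniform at p = γ·h = 10.05525 × 1.91 = 19.2055 kN/m².
A = 4.62 × 0.9 = 4.158 m².
F = p·A = 19.2055 × 4.158 = 79.8565 kN.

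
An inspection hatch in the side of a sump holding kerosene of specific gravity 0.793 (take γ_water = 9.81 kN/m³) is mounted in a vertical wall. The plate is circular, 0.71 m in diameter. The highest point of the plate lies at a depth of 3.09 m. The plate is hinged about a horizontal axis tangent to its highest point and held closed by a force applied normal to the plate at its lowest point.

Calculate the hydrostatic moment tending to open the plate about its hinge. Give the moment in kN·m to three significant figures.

M ≈ 3.86 kN·m

γ = 0.793 × 9.81 = 7.77933 kN/m³.
The centroid is at the centre, 0.355 m below the top of the plate, so the centroid depth is h_c = 3.09 + 0.355 = 3.445 m.
A = π(0.355)² = 0.395919 m².
Resultant F = γ·h_c·A = 7.77933 × 3.445 × 0.395919 = 10.6105 kN.
I_c = πr⁴/4 = π × 0.355⁴/4 = 0.0124739 m⁴.
Centre of pressure: y_p = y_c + I_c/(y_c·A) = 3.445 + 0.0124739/(3.445 × 0.395919) = 3.445 + 0.00914548 = 3.45415 m along the plane.
The resultant acts 0.355 + 0.00914548 = 0.364145 m (along the plate) below the hinge at the top edge, so the moment about the hinge is M = F × 0.364145 = 10.6105 × 0.364145 = 3.86376 kN·m.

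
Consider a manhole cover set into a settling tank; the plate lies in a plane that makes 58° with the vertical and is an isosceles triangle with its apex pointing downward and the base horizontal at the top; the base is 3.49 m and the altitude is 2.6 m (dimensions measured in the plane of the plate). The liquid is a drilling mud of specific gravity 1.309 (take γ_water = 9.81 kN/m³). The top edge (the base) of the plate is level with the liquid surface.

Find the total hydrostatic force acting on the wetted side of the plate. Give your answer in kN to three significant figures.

γ = 1.309 × 9.81 = 12.84129 kN/m³.
The plate makes 58° with the vertical, i.e. θ = 90° − 58° = 32° to the horizontal. Measuring y along the incline from the free-surface line, vertical depth h = y·sinθ with sinθ = 0.529919.
With the apex down, the centroid sits h/3 = 2.6/3 = 0.866667 m below the base (the top edge), so y_c = 0.866667 m and h_c = 0.866667 × 0.529919 = 0.459263 m.
A = ½ × 3.49 × 2.6 = 4.537 m².
Resultant F = γ·h_c·A = 12.84129 × 0.459263 × 4.537 = 26.7571 kN.

F ≈ 26.8 kN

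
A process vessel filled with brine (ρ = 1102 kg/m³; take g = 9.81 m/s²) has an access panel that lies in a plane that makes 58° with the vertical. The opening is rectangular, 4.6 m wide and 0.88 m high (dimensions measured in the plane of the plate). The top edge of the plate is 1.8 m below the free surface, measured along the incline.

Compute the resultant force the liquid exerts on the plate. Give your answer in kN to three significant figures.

F ≈ 51.9 kN

γ = ρg = 1102 × 9.81 / 1000 = 10.81062 kN/m³.
The plate makes 58° with the vertical, i.e. θ = 90° − 58° = 32° to the horizontal. Measuring y along the incline from the free-surface line, vertical depth h = y·sinθ with sinθ = 0.529919.
The centroid lies 0.88/2 = 0.44 m below the top edge, so y_c = 1.8 + 0.44 = 2.24 m and h_c = 2.24 × 0.529919 = 1.18702 m.
A = 4.6 × 0.88 = 4.048 m².
Resultant F = γ·h_c·A = 10.81062 × 1.18702 × 4.048 = 51.9456 kN.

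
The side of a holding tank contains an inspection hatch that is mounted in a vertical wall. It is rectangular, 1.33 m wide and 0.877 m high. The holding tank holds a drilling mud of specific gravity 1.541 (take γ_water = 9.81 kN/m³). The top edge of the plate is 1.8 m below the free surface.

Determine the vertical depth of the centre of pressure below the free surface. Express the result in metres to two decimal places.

h_p = 2.27 m

γ = 1.541 × 9.81 = 15.11721 kN/m³.
The centroid lies 0.877/2 = 0.4385 m below the top edge, so the centroid depth is h_c = 1.8 + 0.4385 = 2.2385 m.
A = 1.33 × 0.877 = 1.16641 m².
Resultant F = γ·h_c·A = 15.11721 × 2.2385 × 1.16641 = 39.4712 kN.
I_c = b·h³/12 = 1.33 × 0.877³/12 = 0.07476 m⁴.
Centre of pressure: y_p = y_c + I_c/(y_c·A) = 2.2385 + 0.07476/(2.2385 × 1.16641) = 2.2385 + 0.0286326 = 2.26713 m along the plane.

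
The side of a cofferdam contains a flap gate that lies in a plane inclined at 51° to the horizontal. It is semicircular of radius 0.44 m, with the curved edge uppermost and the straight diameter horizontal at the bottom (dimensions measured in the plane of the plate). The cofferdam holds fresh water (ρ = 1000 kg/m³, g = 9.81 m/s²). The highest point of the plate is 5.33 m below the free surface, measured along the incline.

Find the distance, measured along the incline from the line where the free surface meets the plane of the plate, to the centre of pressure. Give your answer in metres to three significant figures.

y_p = 5.59 m

γ = ρg = 1000 × 9.81 = 9810 N/m³ = 9.81 kN/m³.
Let θ = 51° be the plate's angle to the horizontal; measure y along the incline from where the plane meets the free surface. Vertical depth h = y·sinθ with sinθ = 0.777146.
The centroid lies 4r/(3π) = 0.186742 m above the diameter, so r − 4r/(3π) = 0.44 − 0.186742 = 0.253258 m below the topmost point, so y_c = 5.33 + 0.253258 = 5.58326 m and h_c = 5.58326 × 0.777146 = 4.33901 m.
A = πr²/2 = π × 0.44²/2 = 0.304106 m².
Resultant F = γ·h_c·A = 9.81 × 4.33901 × 0.304106 = 12.9445 kN.
I_c = (π/8 − 8/(9π))·r⁴ = 0.109757 × 0.44⁴ = 0.0041138 m⁴.
Centre of pressure: y_p = y_c + I_c/(y_c·A) = 5.58326 + 0.0041138/(5.58326 × 0.304106) = 5.58326 + 0.00242287 = 5.58568 m along the plane.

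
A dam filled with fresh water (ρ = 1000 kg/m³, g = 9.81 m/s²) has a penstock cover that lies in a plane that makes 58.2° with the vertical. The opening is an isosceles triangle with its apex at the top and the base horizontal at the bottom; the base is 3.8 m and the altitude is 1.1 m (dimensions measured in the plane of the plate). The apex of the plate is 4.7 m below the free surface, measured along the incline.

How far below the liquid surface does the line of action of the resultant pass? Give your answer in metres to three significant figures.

γ = ρg = 1000 × 9.81 = 9810 N/m³ = 9.81 kN/m³.
The plate makes 58.2° with the vertical, i.e. θ = 90° − 58.2° = 31.8° to the horizontal. Measuring y along the incline from the free-surface line, vertical depth h = y·sinθ with sinθ = 0.526956.
With the apex up, the centroid sits 2h/3 = 2 × 1.1/3 = 0.733333 m below the apex, so y_c = 4.7 + 0.733333 = 5.43333 m and h_c = 5.43333 × 0.526956 = 2.86313 m.
A = ½ × 3.8 × 1.1 = 2.09 m².
Resultant F = γ·h_c·A = 9.81 × 2.86313 × 2.09 = 58.7025 kN.
I_c = b·h³/36 = 3.8 × 1.1³/36 = 0.140494 m⁴.
Centre of pressure: y_p = y_c + I_c/(y_c·A) = 5.43333 + 0.140494/(5.43333 × 2.09) = 5.43333 + 0.0123722 = 5.4457 m along the plane.
Vertically, h_p = y_p·sinθ = 5.4457 × 0.526956 = 2.86964 m.

h_p = 2.87 m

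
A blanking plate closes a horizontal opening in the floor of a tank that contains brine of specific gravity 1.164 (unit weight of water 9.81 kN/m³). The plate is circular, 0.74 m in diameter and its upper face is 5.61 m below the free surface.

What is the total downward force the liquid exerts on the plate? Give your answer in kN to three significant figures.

γ = 1.164 × 9.81 = 11.41884 kN/m³.
The plate is horizontal, so pressure is uniform at p = γ·h = 11.41884 × 5.61 = 64.0597 kN/m².
A = π(0.37)² = 0.430084 m².
F = p·A = 64.0597 × 0.430084 = 27.5511 kN.

F ≈ 27.6 kN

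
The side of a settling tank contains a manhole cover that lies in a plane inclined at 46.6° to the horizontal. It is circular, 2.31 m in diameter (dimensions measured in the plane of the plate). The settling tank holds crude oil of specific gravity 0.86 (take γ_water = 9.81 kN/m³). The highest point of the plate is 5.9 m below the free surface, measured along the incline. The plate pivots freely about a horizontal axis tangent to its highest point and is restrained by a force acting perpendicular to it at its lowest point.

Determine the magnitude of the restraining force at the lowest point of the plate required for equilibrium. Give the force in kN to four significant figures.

P ≈ 94.33 kN

γ = 0.86 × 9.81 = 8.4366 kN/m³.
Let θ = 46.6° be the plate's angle to the horizontal; measure y along the incline from where the plane meets the free surface. Vertical depth h = y·sinθ with sinθ = 0.726575.
The centroid is at the centre, 1.155 m below the top of the plate, so y_c = 5.9 + 1.155 = 7.055 m and h_c = 7.055 × 0.726575 = 5.12599 m.
A = π(1.155)² = 4.19096 m².
Resultant F = γ·h_c·A = 8.4366 × 5.12599 × 4.19096 = 181.242 kN.
I_c = πr⁴/4 = π × 1.155⁴/4 = 1.39771 m⁴.
Centre of pressure: y_p = y_c + I_c/(y_c·A) = 7.055 + 1.39771/(7.055 × 4.19096) = 7.055 + 0.0472723 = 7.10227 m along the plane.
The resultant acts 1.155 + 0.0472723 = 1.20227 m (along the plate) below the hinge at the top edge, so the moment about the hinge is M = F × 1.20227 = 181.242 × 1.20227 = 217.902 kN·m.
A normal force at the bottom, 2.31 m from the hinge, must supply this moment: P = 217.902/2.31 = 94.3299 kN.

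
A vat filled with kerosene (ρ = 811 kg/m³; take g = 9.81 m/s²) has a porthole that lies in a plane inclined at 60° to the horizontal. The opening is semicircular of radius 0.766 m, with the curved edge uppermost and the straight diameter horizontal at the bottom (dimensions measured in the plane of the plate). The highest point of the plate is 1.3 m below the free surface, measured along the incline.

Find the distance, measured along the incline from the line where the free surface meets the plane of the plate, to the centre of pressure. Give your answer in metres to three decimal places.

γ = ρg = 811 × 9.81 / 1000 = 7.95591 kN/m³.
Let θ = 60° be the plate's angle to the horizontal; measure y along the incline from where the plane meets the free surface. Vertical depth h = y·sinθ with sinθ = 0.866025.
The centroid lies 4r/(3π) = 0.3251 m above the diameter, so r − 4r/(3π) = 0.766 − 0.3251 = 0.4409 m below the topmost point, so y_c = 1.3 + 0.4409 = 1.7409 m and h_c = 1.7409 × 0.866025 = 1.50766 m.
A = πr²/2 = π × 0.766²/2 = 0.921674 m².
Resultant F = γ·h_c·A = 7.95591 × 1.50766 × 0.921674 = 11.0553 kN.
I_c = (π/8 − 8/(9π))·r⁴ = 0.109757 × 0.766⁴ = 0.0377874 m⁴.
Centre of pressure: y_p = y_c + I_c/(y_c·A) = 1.7409 + 0.0377874/(1.7409 × 0.921674) = 1.7409 + 0.0235503 = 1.76445 m along the plane.

y_p = 1.764 m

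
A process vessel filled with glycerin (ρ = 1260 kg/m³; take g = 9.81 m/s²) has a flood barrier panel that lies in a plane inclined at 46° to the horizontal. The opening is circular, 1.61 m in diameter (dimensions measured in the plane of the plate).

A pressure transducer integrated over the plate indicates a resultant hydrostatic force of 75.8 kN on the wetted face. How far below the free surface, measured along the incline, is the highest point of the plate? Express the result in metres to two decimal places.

y_top ≈ 3.38 m

γ = ρg = 1260 × 9.81 / 1000 = 12.3606 kN/m³.
A = π(0.805)² = 2.03583 m².
From F = γ·h_c·A, the centroid depth is h_c = 75.8/(12.3606 × 2.03583) = 3.01223 m.
Let θ = 46° be the plate's angle to the horizontal; measure y along the incline from where the plane meets the free surface. Vertical depth h = y·sinθ with sinθ = 0.719340.
Along the incline, y_c = h_c/sinθ = 3.01223/0.719340 = 4.18749 m.
The centroid is at the centre, 0.805 m below the top of the plate, so the highest point sits at y_top = 4.18749 − 0.805 = 3.38249 m along the incline.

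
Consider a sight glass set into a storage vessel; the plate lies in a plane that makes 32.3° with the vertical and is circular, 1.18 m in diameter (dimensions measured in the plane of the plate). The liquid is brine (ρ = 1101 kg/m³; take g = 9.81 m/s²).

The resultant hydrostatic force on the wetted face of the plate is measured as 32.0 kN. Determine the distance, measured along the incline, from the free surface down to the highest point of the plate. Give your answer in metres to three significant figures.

γ = ρg = 1101 × 9.81 / 1000 = 10.80081 kN/m³.
A = π(0.59)² = 1.09359 m².
From F = γ·h_c·A, the centroid depth is h_c = 32.0/(10.80081 × 1.09359) = 2.70919 m.
The plate makes 32.3° with the vertical, i.e. θ = 90° − 32.3° = 57.7° to the horizontal. Measuring y along the incline from the free-surface line, vertical depth h = y·sinθ with sinθ = 0.845262.
Along the incline, y_c = h_c/sinθ = 2.70919/0.845262 = 3.20515 m.
The centroid is at the centre, 0.59 m below the top of the plate, so the highest point sits at y_top = 3.20515 − 0.59 = 2.61515 m along the incline.

y_top ≈ 2.62 m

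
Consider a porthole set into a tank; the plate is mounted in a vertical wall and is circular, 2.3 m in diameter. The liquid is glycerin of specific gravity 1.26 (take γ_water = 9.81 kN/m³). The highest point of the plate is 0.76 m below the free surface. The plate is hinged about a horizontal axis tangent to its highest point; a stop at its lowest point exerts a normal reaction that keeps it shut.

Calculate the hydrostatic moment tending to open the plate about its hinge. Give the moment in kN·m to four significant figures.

γ = 1.26 × 9.81 = 12.3606 kN/m³.
The centroid is at the centre, 1.15 m below the top of the plate, so the centroid depth is h_c = 0.76 + 1.15 = 1.91 m.
A = π(1.15)² = 4.15476 m².
Resultant F = γ·h_c·A = 12.3606 × 1.91 × 4.15476 = 98.0887 kN.
I_c = πr⁴/4 = π × 1.15⁴/4 = 1.37367 m⁴.
Centre of pressure: y_p = y_c + I_c/(y_c·A) = 1.91 + 1.37367/(1.91 × 4.15476) = 1.91 + 0.173102 = 2.0831 m along the plane.
The resultant acts 1.15 + 0.173102 = 1.3231 m (along the plate) below the hinge at the top edge, so the moment about the hinge is M = F × 1.3231 = 98.0887 × 1.3231 = 129.781 kN·m.

M ≈ 129.8 kN·m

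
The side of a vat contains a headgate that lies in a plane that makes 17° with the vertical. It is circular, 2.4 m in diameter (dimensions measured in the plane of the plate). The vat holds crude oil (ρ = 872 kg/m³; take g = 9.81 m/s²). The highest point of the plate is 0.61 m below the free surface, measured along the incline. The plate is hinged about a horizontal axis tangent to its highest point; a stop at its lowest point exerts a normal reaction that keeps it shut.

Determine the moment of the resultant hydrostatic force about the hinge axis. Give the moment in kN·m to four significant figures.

M ≈ 93.70 kN·m

γ = ρg = 872 × 9.81 / 1000 = 8.55432 kN/m³.
The plate makes 17° with the vertical, i.e. θ = 90° − 17° = 73° to the horizontal. Measuring y along the incline from the free-surface line, vertical depth h = y·sinθ with sinθ = 0.956305.
The centroid is at the centre, 1.2 m below the top of the plate, so y_c = 0.61 + 1.2 = 1.81 m and h_c = 1.81 × 0.956305 = 1.73091 m.
A = π(1.2)² = 4.52389 m².
Resultant F = γ·h_c·A = 8.55432 × 1.73091 × 4.52389 = 66.9841 kN.
I_c = πr⁴/4 = π × 1.2⁴/4 = 1.6286 m⁴.
Centre of pressure: y_p = y_c + I_c/(y_c·A) = 1.81 + 1.6286/(1.81 × 4.52389) = 1.81 + 0.198895 = 2.00889 m along the plane.
The resultant acts 1.2 + 0.198895 = 1.39889 m (along the plate) below the hinge at the top edge, so the moment about the hinge is M = F × 1.39889 = 66.9841 × 1.39889 = 93.7034 kN·m.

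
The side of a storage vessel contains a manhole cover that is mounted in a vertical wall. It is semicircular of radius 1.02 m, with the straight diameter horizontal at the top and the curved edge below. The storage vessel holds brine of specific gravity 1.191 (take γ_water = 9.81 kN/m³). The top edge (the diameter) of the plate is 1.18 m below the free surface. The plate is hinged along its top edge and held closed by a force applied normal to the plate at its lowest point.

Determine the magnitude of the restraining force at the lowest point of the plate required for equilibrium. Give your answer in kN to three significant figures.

γ = 1.191 × 9.81 = 11.68371 kN/m³.
The centroid of a semicircle lies 4r/(3π) = 0.432901 m from the diameter, here below the top edge, so the centroid depth is h_c = 1.18 + 0.432901 = 1.6129 m.
A = πr²/2 = π × 1.02²/2 = 1.63426 m².
Resultant F = γ·h_c·A = 11.68371 × 1.6129 × 1.63426 = 30.7971 kN.
I_c = (π/8 − 8/(9π))·r⁴ = 0.109757 × 1.02⁴ = 0.118805 m⁴.
Centre of pressure: y_p = y_c + I_c/(y_c·A) = 1.6129 + 0.118805/(1.6129 × 1.63426) = 1.6129 + 0.0450719 = 1.65797 m along the plane.
The resultant acts 0.432901 + 0.0450719 = 0.477973 m (along the plate) below the hinge at the top edge, so the moment about the hinge is M = F × 0.477973 = 30.7971 × 0.477973 = 14.7202 kN·m.
A normal force at the bottom, 1.02 m from the hinge, must supply this moment: P = 14.7202/1.02 = 14.4316 kN.

P ≈ 14.4 kN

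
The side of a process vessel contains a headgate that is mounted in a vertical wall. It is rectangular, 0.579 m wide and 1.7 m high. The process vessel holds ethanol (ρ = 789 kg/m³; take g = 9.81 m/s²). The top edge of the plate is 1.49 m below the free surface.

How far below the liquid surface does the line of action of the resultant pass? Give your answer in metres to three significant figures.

h_p = 2.44 m

γ = ρg = 789 × 9.81 / 1000 = 7.74009 kN/m³.
The centroid lies 1.7/2 = 0.85 m below the top edge, so the centroid depth is h_c = 1.49 + 0.85 = 2.34 m.
A = 0.579 × 1.7 = 0.9843 m².
Resultant F = γ·h_c·A = 7.74009 × 2.34 × 0.9843 = 17.8275 kN.
I_c = b·h³/12 = 0.579 × 1.7³/12 = 0.237052 m⁴.
Centre of pressure: y_p = y_c + I_c/(y_c·A) = 2.34 + 0.237052/(2.34 × 0.9843) = 2.34 + 0.10292 = 2.44292 m along the plane.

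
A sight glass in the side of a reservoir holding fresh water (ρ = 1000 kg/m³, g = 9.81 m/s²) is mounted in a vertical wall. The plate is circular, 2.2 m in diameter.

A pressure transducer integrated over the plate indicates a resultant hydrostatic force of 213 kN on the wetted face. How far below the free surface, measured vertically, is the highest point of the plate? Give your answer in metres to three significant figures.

γ = ρg = 1000 × 9.81 = 9810 N/m³ = 9.81 kN/m³.
A = π(1.1)² = 3.80133 m².
From F = γ·h_c·A, the centroid depth is h_c = 213/(9.81 × 3.80133) = 5.71183 m.
The centroid is at the centre, 1.1 m below the top of the plate, so the highest point sits at h_top = 5.71183 − 1.1 = 4.61183 m below the surface.

d_top ≈ 4.61 m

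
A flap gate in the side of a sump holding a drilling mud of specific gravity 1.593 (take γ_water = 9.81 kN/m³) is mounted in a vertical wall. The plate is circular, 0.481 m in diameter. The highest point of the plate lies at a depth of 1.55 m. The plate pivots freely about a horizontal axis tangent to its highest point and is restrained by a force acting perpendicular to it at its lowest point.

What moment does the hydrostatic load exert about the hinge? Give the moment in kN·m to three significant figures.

M ≈ 1.26 kN·m

γ = 1.593 × 9.81 = 15.62733 kN/m³.
The centroid is at the centre, 0.2405 m below the top of the plate, so the centroid depth is h_c = 1.55 + 0.2405 = 1.7905 m.
A = π(0.2405)² = 0.181711 m².
Resultant F = γ·h_c·A = 15.62733 × 1.7905 × 0.181711 = 5.08441 kN.
I_c = πr⁴/4 = π × 0.2405⁴/4 = 0.00262755 m⁴.
Centre of pressure: y_p = y_c + I_c/(y_c·A) = 1.7905 + 0.00262755/(1.7905 × 0.181711) = 1.7905 + 0.00807598 = 1.79858 m along the plane.
The resultant acts 0.2405 + 0.00807598 = 0.248576 m (along the plate) below the hinge at the top edge, so the moment about the hinge is M = F × 0.248576 = 5.08441 × 0.248576 = 1.26386 kN·m.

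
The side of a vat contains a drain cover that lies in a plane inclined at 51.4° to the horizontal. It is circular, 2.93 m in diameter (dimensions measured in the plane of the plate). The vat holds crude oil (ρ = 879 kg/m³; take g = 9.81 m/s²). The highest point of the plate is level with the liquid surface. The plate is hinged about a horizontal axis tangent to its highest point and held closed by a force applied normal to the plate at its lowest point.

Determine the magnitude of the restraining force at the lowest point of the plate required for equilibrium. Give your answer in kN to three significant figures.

P ≈ 41.6 kN

γ = ρg = 879 × 9.81 / 1000 = 8.62299 kN/m³.
Let θ = 51.4° be the plate's angle to the horizontal; measure y along the incline from where the plane meets the free surface. Vertical depth h = y·sinθ with sinθ = 0.781520.
The centroid is at the centre, 1.465 m below the top of the plate, so y_c = 1.465 m and h_c = 1.465 × 0.781520 = 1.14493 m.
A = π(1.465)² = 6.74256 m².
Resultant F = γ·h_c·A = 8.62299 × 1.14493 × 6.74256 = 66.5674 kN.
I_c = πr⁴/4 = π × 1.465⁴/4 = 3.61777 m⁴.
Centre of pressure: y_p = y_c + I_c/(y_c·A) = 1.465 + 3.61777/(1.465 × 6.74256) = 1.465 + 0.366251 = 1.83125 m along the plane.
The resultant acts 1.465 + 0.366251 = 1.83125 m (along the plate) below the hinge at the top edge, so the moment about the hinge is M = F × 1.83125 = 66.5674 × 1.83125 = 121.902 kN·m.
A normal force at the bottom, 2.93 m from the hinge, must supply this moment: P = 121.902/2.93 = 41.6048 kN.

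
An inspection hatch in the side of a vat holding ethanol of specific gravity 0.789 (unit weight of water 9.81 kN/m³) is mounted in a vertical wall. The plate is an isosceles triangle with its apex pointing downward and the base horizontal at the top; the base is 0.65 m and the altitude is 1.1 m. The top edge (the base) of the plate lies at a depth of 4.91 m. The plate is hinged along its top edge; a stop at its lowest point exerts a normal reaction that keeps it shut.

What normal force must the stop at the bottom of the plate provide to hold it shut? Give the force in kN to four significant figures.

γ = 0.789 × 9.81 = 7.74009 kN/m³.
With the apex down, the centroid sits h/3 = 1.1/3 = 0.366667 m below the base (the top edge), so the centroid depth is h_c = 4.91 + 0.366667 = 5.27667 m.
A = ½ × 0.65 × 1.1 = 0.3575 m².
Resultant F = γ·h_c·A = 7.74009 × 5.27667 × 0.3575 = 14.601 kN.
I_c = b·h³/36 = 0.65 × 1.1³/36 = 0.0240319 m⁴.
Centre of pressure: y_p = y_c + I_c/(y_c·A) = 5.27667 + 0.0240319/(5.27667 × 0.3575) = 5.27667 + 0.0127395 = 5.28941 m along the plane.
The resultant acts 0.366667 + 0.0127395 = 0.379407 m (along the plate) below the hinge at the top edge, so the moment about the hinge is M = F × 0.379407 = 14.601 × 0.379407 = 5.53972 kN·m.
A normal force at the bottom, 1.1 m from the hinge, must supply this moment: P = 5.53972/1.1 = 5.03611 kN.

P ≈ 5.036 kN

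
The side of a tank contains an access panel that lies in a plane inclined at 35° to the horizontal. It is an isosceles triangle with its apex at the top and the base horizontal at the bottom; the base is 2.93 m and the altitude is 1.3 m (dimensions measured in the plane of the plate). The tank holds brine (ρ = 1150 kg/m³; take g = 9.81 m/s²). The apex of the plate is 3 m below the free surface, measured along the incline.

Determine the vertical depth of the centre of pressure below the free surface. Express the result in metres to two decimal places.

h_p = 2.23 m

γ = ρg = 1150 × 9.81 / 1000 = 11.2815 kN/m³.
Let θ = 35° be the plate's angle to the horizontal; measure y along the incline from where the plane meets the free surface. Vertical depth h = y·sinθ with sinθ = 0.573576.
With the apex up, the centroid sits 2h/3 = 2 × 1.3/3 = 0.866667 m below the apex, so y_c = 3 + 0.866667 = 3.86667 m and h_c = 3.86667 × 0.573576 = 2.21783 m.
A = ½ × 2.93 × 1.3 = 1.9045 m².
Resultant F = γ·h_c·A = 11.2815 × 2.21783 × 1.9045 = 47.6514 kN.
I_c = b·h³/36 = 2.93 × 1.3³/36 = 0.178811 m⁴.
Centre of pressure: y_p = y_c + I_c/(y_c·A) = 3.86667 + 0.178811/(3.86667 × 1.9045) = 3.86667 + 0.0242815 = 3.89095 m along the plane.
Vertically, h_p = y_p·sinθ = 3.89095 × 0.573576 = 2.23176 m.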